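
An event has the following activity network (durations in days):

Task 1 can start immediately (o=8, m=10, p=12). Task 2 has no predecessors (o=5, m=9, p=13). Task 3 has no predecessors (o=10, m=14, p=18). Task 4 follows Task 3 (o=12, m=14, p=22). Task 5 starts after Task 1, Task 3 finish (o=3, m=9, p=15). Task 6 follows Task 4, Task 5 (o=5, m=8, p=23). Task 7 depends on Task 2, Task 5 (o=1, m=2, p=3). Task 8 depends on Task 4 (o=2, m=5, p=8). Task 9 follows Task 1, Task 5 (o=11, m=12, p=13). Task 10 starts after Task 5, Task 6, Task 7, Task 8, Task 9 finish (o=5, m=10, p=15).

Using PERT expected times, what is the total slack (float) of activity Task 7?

te_Task 1 = (8 + 4·10 + 12)/6 = 60/6 = 10
te_Task 2 = (5 + 4·9 + 13)/6 = 54/6 = 9
te_Task 3 = (10 + 4·14 + 18)/6 = 84/6 = 14
te_Task 4 = (12 + 4·14 + 22)/6 = 90/6 = 15
te_Task 5 = (3 + 4·9 + 15)/6 = 54/6 = 9
te_Task 6 = (5 + 4·8 + 23)/6 = 60/6 = 10
te_Task 7 = (1 + 4·2 + 3)/6 = 12/6 = 2
te_Task 8 = (2 + 4·5 + 8)/6 = 30/6 = 5
te_Task 9 = (11 + 4·12 + 13)/6 = 72/6 = 12
te_Task 10 = (5 + 4·10 + 15)/6 = 60/6 = 10

Forward pass:
ES_Task 1 = 0; EF_Task 1 = 10
ES_Task 2 = 0; EF_Task 2 = 9
ES_Task 3 = 0; EF_Task 3 = 14
ES_Task 4 = 14; EF_Task 4 = 14+15 = 29
ES_Task 5 = max(EF_Task 1=10, EF_Task 3=14) = 14; EF_Task 5 = 14+9 = 23
ES_Task 6 = max(EF_Task 4=29, EF_Task 5=23) = 29; EF_Task 6 = 29+10 = 39
ES_Task 7 = max(EF_Task 2=9, EF_Task 5=23) = 23; EF_Task 7 = 23+2 = 25
ES_Task 8 = 29; EF_Task 8 = 29+5 = 34
ES_Task 9 = max(EF_Task 1=10, EF_Task 5=23) = 23; EF_Task 9 = 23+12 = 35
ES_Task 10 = max(EF_Task 5=23, EF_Task 6=39, EF_Task 7=25, EF_Task 8=34, EF_Task 9=35) = 39; EF_Task 10 = 39+10 = 49
Expected project duration μ = 49 days. Critical path: Task 3 → Task 4 → Task 6 → Task 10.

Backward pass:
LF_Task 10 = 49; LS_Task 10 = 49−10 = 39
LF_Task 9 = LS_Task 10 = 39; LS_Task 9 = 39−12 = 27
LF_Task 8 = LS_Task 10 = 39; LS_Task 8 = 39−5 = 34
LF_Task 7 = LS_Task 10 = 39; LS_Task 7 = 39−2 = 37
LF_Task 6 = LS_Task 10 = 39; LS_Task 6 = 39−10 = 29
LF_Task 5 = min(LS_Task 6=29, LS_Task 7=37, LS_Task 9=27, LS_Task 10=39) = 27; LS_Task 5 = 27−9 = 18
LF_Task 4 = min(LS_Task 6=29, LS_Task 8=34) = 29; LS_Task 4 = 29−15 = 14
LF_Task 3 = min(LS_Task 4=14, LS_Task 5=18) = 14; LS_Task 3 = 14−14 = 0
LF_Task 2 = LS_Task 7 = 37; LS_Task 2 = 37−9 = 28
LF_Task 1 = min(LS_Task 5=18, LS_Task 9=27) = 18; LS_Task 1 = 18−10 = 8
Slack_Task 7 = LS_Task 7 − ES_Task 7 = 37 − 23 = 14

14 days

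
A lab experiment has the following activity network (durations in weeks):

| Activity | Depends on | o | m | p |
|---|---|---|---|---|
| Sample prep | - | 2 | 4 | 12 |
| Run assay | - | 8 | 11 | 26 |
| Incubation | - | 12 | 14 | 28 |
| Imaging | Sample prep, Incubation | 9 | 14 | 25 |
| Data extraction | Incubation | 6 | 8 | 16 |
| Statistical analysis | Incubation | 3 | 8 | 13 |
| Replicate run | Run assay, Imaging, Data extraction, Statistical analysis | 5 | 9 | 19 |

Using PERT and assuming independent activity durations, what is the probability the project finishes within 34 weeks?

te_Sample prep = (2 + 4·4 + 12)/6 = 30/6 = 5; σ²_Sample prep = ((12−2)/6)² = 2.778
te_Run assay = (8 + 4·11 + 26)/6 = 78/6 = 13; σ²_Run assay = ((26−8)/6)² = 9.000
te_Incubation = (12 + 4·14 + 28)/6 = 96/6 = 16; σ²_Incubation = ((28−12)/6)² = 7.111
te_Imaging = (9 + 4·14 + 25)/6 = 90/6 = 15; σ²_Imaging = ((25−9)/6)² = 7.111
te_Data extraction = (6 + 4·8 + 16)/6 = 54/6 = 9; σ²_Data extraction = ((16−6)/6)² = 2.778
te_Statistical analysis = (3 + 4·8 + 13)/6 = 48/6 = 8; σ²_Statistical analysis = ((13−3)/6)² = 2.778
te_Replicate run = (5 + 4·9 + 19)/6 = 60/6 = 10; σ²_Replicate run = ((19−5)/6)² = 5.444

Forward pass:
ES_Sample prep = 0; EF_Sample prep = 5
ES_Run assay = 0; EF_Run assay = 13
ES_Incubation = 0; EF_Incubation = 16
ES_Imaging = max(EF_Sample prep=5, EF_Incubation=16) = 16; EF_Imaging = 16+15 = 31
ES_Data extraction = 16; EF_Data extraction = 16+9 = 25
ES_Statistical analysis = 16; EF_Statistical analysis = 16+8 = 24
ES_Replicate run = max(EF_Run assay=13, EF_Imaging=31, EF_Data extraction=25, EF_Statistical analysis=24) = 31; EF_Replicate run = 31+10 = 41
Expected project duration μ = 41 weeks. Critical path: Incubation → Imaging → Replicate run.

Variance along critical path = 7.111 + 7.111 + 5.444 = 19.667; σ = √19.667 = 4.435 weeks.
Z = (34 − 41) / 4.435 = -1.578
P(T ≤ 34) = Φ(-1.578) ≈ 0.057

0.057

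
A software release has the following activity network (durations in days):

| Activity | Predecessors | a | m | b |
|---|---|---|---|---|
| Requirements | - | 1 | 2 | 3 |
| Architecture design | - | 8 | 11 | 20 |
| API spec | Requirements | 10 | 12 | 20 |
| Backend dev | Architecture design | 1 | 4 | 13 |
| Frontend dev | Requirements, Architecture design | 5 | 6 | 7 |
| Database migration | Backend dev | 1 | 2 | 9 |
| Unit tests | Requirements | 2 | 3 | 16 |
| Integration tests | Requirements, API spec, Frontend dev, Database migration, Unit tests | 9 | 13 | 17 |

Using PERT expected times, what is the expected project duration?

te_Requirements = (1 + 4·2 + 3)/6 = 12/6 = 2
te_Architecture design = (8 + 4·11 + 20)/6 = 72/6 = 12
te_API spec = (10 + 4·12 + 20)/6 = 78/6 = 13
te_Backend dev = (1 + 4·4 + 13)/6 = 30/6 = 5
te_Frontend dev = (5 + 4·6 + 7)/6 = 36/6 = 6
te_Database migration = (1 + 4·2 + 9)/6 = 18/6 = 3
te_Unit tests = (2 + 4·3 + 16)/6 = 30/6 = 5
te_Integration tests = (9 + 4·13 + 17)/6 = 78/6 = 13

Forward pass:
ES_Requirements = 0; EF_Requirements = 2
ES_Architecture design = 0; EF_Architecture design = 12
ES_API spec = 2; EF_API spec = 2+13 = 15
ES_Backend dev = 12; EF_Backend dev = 12+5 = 17
ES_Frontend dev = max(EF_Requirements=2, EF_Architecture design=12) = 12; EF_Frontend dev = 12+6 = 18
ES_Database migration = 17; EF_Database migration = 17+3 = 20
ES_Unit tests = 2; EF_Unit tests = 2+5 = 7
ES_Integration tests = max(EF_Requirements=2, EF_API spec=15, EF_Frontend dev=18, EF_Database migration=20, EF_Unit tests=7) = 20; EF_Integration tests = 20+13 = 33
Expected project duration μ = 33 days. Critical path: Architecture design → Backend dev → Database migration → Integration tests.

33 days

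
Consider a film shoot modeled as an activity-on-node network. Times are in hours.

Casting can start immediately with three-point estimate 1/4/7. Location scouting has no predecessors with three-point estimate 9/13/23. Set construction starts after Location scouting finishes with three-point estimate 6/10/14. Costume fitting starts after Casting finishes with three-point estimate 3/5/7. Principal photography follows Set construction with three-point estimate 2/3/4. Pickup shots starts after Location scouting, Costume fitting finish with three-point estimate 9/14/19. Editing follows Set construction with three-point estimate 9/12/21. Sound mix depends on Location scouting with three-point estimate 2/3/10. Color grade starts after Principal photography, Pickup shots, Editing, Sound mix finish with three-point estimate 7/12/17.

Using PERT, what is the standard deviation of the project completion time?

3.74 hours

te_Casting = (1 + 4·4 + 7)/6 = 24/6 = 4; σ²_Casting = ((7−1)/6)² = 1.000
te_Location scouting = (9 + 4·13 + 23)/6 = 84/6 = 14; σ²_Location scouting = ((23−9)/6)² = 5.444
te_Set construction = (6 + 4·10 + 14)/6 = 60/6 = 10; σ²_Set construction = ((14−6)/6)² = 1.778
te_Costume fitting = (3 + 4·5 + 7)/6 = 30/6 = 5; σ²_Costume fitting = ((7−3)/6)² = 0.444
te_Principal photography = (2 + 4·3 + 4)/6 = 18/6 = 3; σ²_Principal photography = ((4−2)/6)² = 0.111
te_Pickup shots = (9 + 4·14 + 19)/6 = 84/6 = 14; σ²_Pickup shots = ((19−9)/6)² = 2.778
te_Editing = (9 + 4·12 + 21)/6 = 78/6 = 13; σ²_Editing = ((21−9)/6)² = 4.000
te_Sound mix = (2 + 4·3 + 10)/6 = 24/6 = 4; σ²_Sound mix = ((10−2)/6)² = 1.778
te_Color grade = (7 + 4·12 + 17)/6 = 72/6 = 12; σ²_Color grade = ((17−7)/6)² = 2.778

Forward pass:
ES_Casting = 0; EF_Casting = 4
ES_Location scouting = 0; EF_Location scouting = 14
ES_Set construction = 14; EF_Set construction = 14+10 = 24
ES_Costume fitting = 4; EF_Costume fitting = 4+5 = 9
ES_Principal photography = 24; EF_Principal photography = 24+3 = 27
ES_Pickup shots = max(EF_Location scouting=14, EF_Costume fitting=9) = 14; EF_Pickup shots = 14+14 = 28
ES_Editing = 24; EF_Editing = 24+13 = 37
ES_Sound mix = 14; EF_Sound mix = 14+4 = 18
ES_Color grade = max(EF_Principal photography=27, EF_Pickup shots=28, EF_Editing=37, EF_Sound mix=18) = 37; EF_Color grade = 37+12 = 49
Expected project duration μ = 49 hours. Critical path: Location scouting → Set construction → Editing → Color grade.

Variance along critical path = 5.444 + 1.778 + 4.000 + 2.778 = 14.000
σ = √14.000 = 3.742 hours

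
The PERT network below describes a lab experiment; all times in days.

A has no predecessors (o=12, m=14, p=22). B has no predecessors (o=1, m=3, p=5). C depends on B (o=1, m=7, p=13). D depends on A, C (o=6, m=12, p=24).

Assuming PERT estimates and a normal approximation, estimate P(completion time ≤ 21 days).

te_A = (12 + 4·14 + 22)/6 = 90/6 = 15; σ²_A = ((22−12)/6)² = 2.778
te_B = (1 + 4·3 + 5)/6 = 18/6 = 3; σ²_B = ((5−1)/6)² = 0.444
te_C = (1 + 4·7 + 13)/6 = 42/6 = 7; σ²_C = ((13−1)/6)² = 4.000
te_D = (6 + 4·12 + 24)/6 = 78/6 = 13; σ²_D = ((24−6)/6)² = 9.000

Forward pass:
ES_A = 0; EF_A = 15
ES_B = 0; EF_B = 3
ES_C = 3; EF_C = 3+7 = 10
ES_D = max(EF_A=15, EF_C=10) = 15; EF_D = 15+13 = 28
Expected project duration μ = 28 days. Critical path: A → D.

Variance along critical path = 2.778 + 9.000 = 11.778; σ = √11.778 = 3.432 days.
Z = (21 − 28) / 3.432 = -2.040
P(T ≤ 21) = Φ(-2.040) ≈ 0.021

0.021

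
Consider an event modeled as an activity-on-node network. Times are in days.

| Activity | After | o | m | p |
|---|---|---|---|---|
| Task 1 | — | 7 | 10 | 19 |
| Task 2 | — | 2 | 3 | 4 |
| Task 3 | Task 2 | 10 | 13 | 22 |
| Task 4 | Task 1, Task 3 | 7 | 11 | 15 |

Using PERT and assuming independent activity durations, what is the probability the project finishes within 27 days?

0.340

te_Task 1 = (7 + 4·10 + 19)/6 = 66/6 = 11; σ²_Task 1 = ((19−7)/6)² = 4.000
te_Task 2 = (2 + 4·3 + 4)/6 = 18/6 = 3; σ²_Task 2 = ((4−2)/6)² = 0.111
te_Task 3 = (10 + 4·13 + 22)/6 = 84/6 = 14; σ²_Task 3 = ((22−10)/6)² = 4.000
te_Task 4 = (7 + 4·11 + 15)/6 = 66/6 = 11; σ²_Task 4 = ((15−7)/6)² = 1.778

Forward pass:
ES_Task 1 = 0; EF_Task 1 = 11
ES_Task 2 = 0; EF_Task 2 = 3
ES_Task 3 = 3; EF_Task 3 = 3+14 = 17
ES_Task 4 = max(EF_Task 1=11, EF_Task 3=17) = 17; EF_Task 4 = 17+11 = 28
Expected project duration μ = 28 days. Critical path: Task 2 → Task 3 → Task 4.

Variance along critical path = 0.111 + 4.000 + 1.778 = 5.889; σ = √5.889 = 2.427 days.
Z = (27 − 28) / 2.427 = -0.412
P(T ≤ 27) = Φ(-0.412) ≈ 0.340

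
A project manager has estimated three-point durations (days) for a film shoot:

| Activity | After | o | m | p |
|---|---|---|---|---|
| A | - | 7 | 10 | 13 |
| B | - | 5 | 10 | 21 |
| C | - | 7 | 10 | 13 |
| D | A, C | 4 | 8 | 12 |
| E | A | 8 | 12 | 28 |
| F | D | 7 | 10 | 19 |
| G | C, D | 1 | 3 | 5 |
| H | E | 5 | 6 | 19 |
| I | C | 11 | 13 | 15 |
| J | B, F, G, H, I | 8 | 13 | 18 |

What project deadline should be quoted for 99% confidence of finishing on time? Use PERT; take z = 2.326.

te_A = (7 + 4·10 + 13)/6 = 60/6 = 10; σ²_A = ((13−7)/6)² = 1.000
te_B = (5 + 4·10 + 21)/6 = 66/6 = 11; σ²_B = ((21−5)/6)² = 7.111
te_C = (7 + 4·10 + 13)/6 = 60/6 = 10; σ²_C = ((13−7)/6)² = 1.000
te_D = (4 + 4·8 + 12)/6 = 48/6 = 8; σ²_D = ((12−4)/6)² = 1.778
te_E = (8 + 4·12 + 28)/6 = 84/6 = 14; σ²_E = ((28−8)/6)² = 11.111
te_F = (7 + 4·10 + 19)/6 = 66/6 = 11; σ²_F = ((19−7)/6)² = 4.000
te_G = (1 + 4·3 + 5)/6 = 18/6 = 3; σ²_G = ((5−1)/6)² = 0.444
te_H = (5 + 4·6 + 19)/6 = 48/6 = 8; σ²_H = ((19−5)/6)² = 5.444
te_I = (11 + 4·13 + 15)/6 = 78/6 = 13; σ²_I = ((15−11)/6)² = 0.444
te_J = (8 + 4·13 + 18)/6 = 78/6 = 13; σ²_J = ((18−8)/6)² = 2.778

Forward pass:
ES_A = 0; EF_A = 10
ES_B = 0; EF_B = 11
ES_C = 0; EF_C = 10
ES_D = max(EF_A=10, EF_C=10) = 10; EF_D = 10+8 = 18
ES_E = 10; EF_E = 10+14 = 24
ES_F = 18; EF_F = 18+11 = 29
ES_G = max(EF_C=10, EF_D=18) = 18; EF_G = 18+3 = 21
ES_H = 24; EF_H = 24+8 = 32
ES_I = 10; EF_I = 10+13 = 23
ES_J = max(EF_B=11, EF_F=29, EF_G=21, EF_H=32, EF_I=23) = 32; EF_J = 32+13 = 45
Expected project duration μ = 45 days. Critical path: A → E → H → J.

Variance along critical path = 1.000 + 11.111 + 5.444 + 2.778 = 20.333; σ = 4.509 days.
D = μ + z·σ = 45 + 2.326·4.509 = 55.5 days

55.5 days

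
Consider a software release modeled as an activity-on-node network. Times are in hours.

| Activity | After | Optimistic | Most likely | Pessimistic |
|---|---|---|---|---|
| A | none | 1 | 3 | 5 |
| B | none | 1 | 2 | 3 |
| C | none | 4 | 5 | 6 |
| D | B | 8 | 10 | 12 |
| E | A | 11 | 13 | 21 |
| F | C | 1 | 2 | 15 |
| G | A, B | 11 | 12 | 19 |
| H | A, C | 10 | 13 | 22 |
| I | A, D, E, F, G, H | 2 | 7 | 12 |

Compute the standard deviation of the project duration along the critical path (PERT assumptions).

2.62 hours

te_A = (1 + 4·3 + 5)/6 = 18/6 = 3; σ²_A = ((5−1)/6)² = 0.444
te_B = (1 + 4·2 + 3)/6 = 12/6 = 2; σ²_B = ((3−1)/6)² = 0.111
te_C = (4 + 4·5 + 6)/6 = 30/6 = 5; σ²_C = ((6−4)/6)² = 0.111
te_D = (8 + 4·10 + 12)/6 = 60/6 = 10; σ²_D = ((12−8)/6)² = 0.444
te_E = (11 + 4·13 + 21)/6 = 84/6 = 14; σ²_E = ((21−11)/6)² = 2.778
te_F = (1 + 4·2 + 15)/6 = 24/6 = 4; σ²_F = ((15−1)/6)² = 5.444
te_G = (11 + 4·12 + 19)/6 = 78/6 = 13; σ²_G = ((19−11)/6)² = 1.778
te_H = (10 + 4·13 + 22)/6 = 84/6 = 14; σ²_H = ((22−10)/6)² = 4.000
te_I = (2 + 4·7 + 12)/6 = 42/6 = 7; σ²_I = ((12−2)/6)² = 2.778

Forward pass:
ES_A = 0; EF_A = 3
ES_B = 0; EF_B = 2
ES_C = 0; EF_C = 5
ES_D = 2; EF_D = 2+10 = 12
ES_E = 3; EF_E = 3+14 = 17
ES_F = 5; EF_F = 5+4 = 9
ES_G = max(EF_A=3, EF_B=2) = 3; EF_G = 3+13 = 16
ES_H = max(EF_A=3, EF_C=5) = 5; EF_H = 5+14 = 19
ES_I = max(EF_A=3, EF_D=12, EF_E=17, EF_F=9, EF_G=16, EF_H=19) = 19; EF_I = 19+7 = 26
Expected project duration μ = 26 hours. Critical path: C → H → I.

Variance along critical path = 0.111 + 4.000 + 2.778 = 6.889
σ = √6.889 = 2.625 hours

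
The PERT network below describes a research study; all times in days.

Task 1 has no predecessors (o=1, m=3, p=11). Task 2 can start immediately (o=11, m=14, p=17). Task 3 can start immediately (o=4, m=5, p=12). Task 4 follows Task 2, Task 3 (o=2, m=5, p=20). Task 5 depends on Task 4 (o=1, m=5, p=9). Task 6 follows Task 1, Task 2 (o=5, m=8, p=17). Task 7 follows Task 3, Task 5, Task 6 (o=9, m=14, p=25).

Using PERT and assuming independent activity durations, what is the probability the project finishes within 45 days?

0.821

te_Task 1 = (1 + 4·3 + 11)/6 = 24/6 = 4; σ²_Task 1 = ((11−1)/6)² = 2.778
te_Task 2 = (11 + 4·14 + 17)/6 = 84/6 = 14; σ²_Task 2 = ((17−11)/6)² = 1.000
te_Task 3 = (4 + 4·5 + 12)/6 = 36/6 = 6; σ²_Task 3 = ((12−4)/6)² = 1.778
te_Task 4 = (2 + 4·5 + 20)/6 = 42/6 = 7; σ²_Task 4 = ((20−2)/6)² = 9.000
te_Task 5 = (1 + 4·5 + 9)/6 = 30/6 = 5; σ²_Task 5 = ((9−1)/6)² = 1.778
te_Task 6 = (5 + 4·8 + 17)/6 = 54/6 = 9; σ²_Task 6 = ((17−5)/6)² = 4.000
te_Task 7 = (9 + 4·14 + 25)/6 = 90/6 = 15; σ²_Task 7 = ((25−9)/6)² = 7.111

Forward pass:
ES_Task 1 = 0; EF_Task 1 = 4
ES_Task 2 = 0; EF_Task 2 = 14
ES_Task 3 = 0; EF_Task 3 = 6
ES_Task 4 = max(EF_Task 2=14, EF_Task 3=6) = 14; EF_Task 4 = 14+7 = 21
ES_Task 5 = 21; EF_Task 5 = 21+5 = 26
ES_Task 6 = max(EF_Task 1=4, EF_Task 2=14) = 14; EF_Task 6 = 14+9 = 23
ES_Task 7 = max(EF_Task 3=6, EF_Task 5=26, EF_Task 6=23) = 26; EF_Task 7 = 26+15 = 41
Expected project duration μ = 41 days. Critical path: Task 2 → Task 4 → Task 5 → Task 7.

Variance along critical path = 1.000 + 9.000 + 1.778 + 7.111 = 18.889; σ = √18.889 = 4.346 days.
Z = (45 − 41) / 4.346 = 0.920
P(T ≤ 45) = Φ(0.920) ≈ 0.821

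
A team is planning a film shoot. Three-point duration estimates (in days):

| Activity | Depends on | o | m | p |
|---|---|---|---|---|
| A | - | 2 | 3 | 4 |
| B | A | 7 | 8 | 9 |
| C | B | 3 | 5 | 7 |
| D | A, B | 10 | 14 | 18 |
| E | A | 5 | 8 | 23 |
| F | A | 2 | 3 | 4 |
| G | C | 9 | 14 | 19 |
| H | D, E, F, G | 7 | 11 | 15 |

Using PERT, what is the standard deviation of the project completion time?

2.29 days

te_A = (2 + 4·3 + 4)/6 = 18/6 = 3; σ²_A = ((4−2)/6)² = 0.111
te_B = (7 + 4·8 + 9)/6 = 48/6 = 8; σ²_B = ((9−7)/6)² = 0.111
te_C = (3 + 4·5 + 7)/6 = 30/6 = 5; σ²_C = ((7−3)/6)² = 0.444
te_D = (10 + 4·14 + 18)/6 = 84/6 = 14; σ²_D = ((18−10)/6)² = 1.778
te_E = (5 + 4·8 + 23)/6 = 60/6 = 10; σ²_E = ((23−5)/6)² = 9.000
te_F = (2 + 4·3 + 4)/6 = 18/6 = 3; σ²_F = ((4−2)/6)² = 0.111
te_G = (9 + 4·14 + 19)/6 = 84/6 = 14; σ²_G = ((19−9)/6)² = 2.778
te_H = (7 + 4·11 + 15)/6 = 66/6 = 11; σ²_H = ((15−7)/6)² = 1.778

Forward pass:
ES_A = 0; EF_A = 3
ES_B = 3; EF_B = 3+8 = 11
ES_C = 11; EF_C = 11+5 = 16
ES_D = max(EF_A=3, EF_B=11) = 11; EF_D = 11+14 = 25
ES_E = 3; EF_E = 3+10 = 13
ES_F = 3; EF_F = 3+3 = 6
ES_G = 16; EF_G = 16+14 = 30
ES_H = max(EF_D=25, EF_E=13, EF_F=6, EF_G=30) = 30; EF_H = 30+11 = 41
Expected project duration μ = 41 days. Critical path: A → B → C → G → H.

Variance along critical path = 0.111 + 0.111 + 0.444 + 2.778 + 1.778 = 5.222
σ = √5.222 = 2.285 days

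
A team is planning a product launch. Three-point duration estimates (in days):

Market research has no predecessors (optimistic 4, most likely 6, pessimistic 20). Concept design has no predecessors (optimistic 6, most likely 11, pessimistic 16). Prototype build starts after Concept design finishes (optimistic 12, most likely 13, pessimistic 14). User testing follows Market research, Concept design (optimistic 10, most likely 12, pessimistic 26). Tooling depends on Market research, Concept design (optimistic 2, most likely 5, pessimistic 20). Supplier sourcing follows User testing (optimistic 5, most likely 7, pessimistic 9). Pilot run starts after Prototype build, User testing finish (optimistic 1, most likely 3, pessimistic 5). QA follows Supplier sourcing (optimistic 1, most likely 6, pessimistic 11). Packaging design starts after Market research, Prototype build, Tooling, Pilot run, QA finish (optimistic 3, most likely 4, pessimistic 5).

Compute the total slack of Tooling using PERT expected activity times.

te_Market research = (4 + 4·6 + 20)/6 = 48/6 = 8
te_Concept design = (6 + 4·11 + 16)/6 = 66/6 = 11
te_Prototype build = (12 + 4·13 + 14)/6 = 78/6 = 13
te_User testing = (10 + 4·12 + 26)/6 = 84/6 = 14
te_Tooling = (2 + 4·5 + 20)/6 = 42/6 = 7
te_Supplier sourcing = (5 + 4·7 + 9)/6 = 42/6 = 7
te_Pilot run = (1 + 4·3 + 5)/6 = 18/6 = 3
te_QA = (1 + 4·6 + 11)/6 = 36/6 = 6
te_Packaging design = (3 + 4·4 + 5)/6 = 24/6 = 4

Forward pass:
ES_Market research = 0; EF_Market research = 8
ES_Concept design = 0; EF_Concept design = 11
ES_Prototype build = 11; EF_Prototype build = 11+13 = 24
ES_User testing = max(EF_Market research=8, EF_Concept design=11) = 11; EF_User testing = 11+14 = 25
ES_Tooling = max(EF_Market research=8, EF_Concept design=11) = 11; EF_Tooling = 11+7 = 18
ES_Supplier sourcing = 25; EF_Supplier sourcing = 25+7 = 32
ES_Pilot run = max(EF_Prototype build=24, EF_User testing=25) = 25; EF_Pilot run = 25+3 = 28
ES_QA = 32; EF_QA = 32+6 = 38
ES_Packaging design = max(EF_Market research=8, EF_Prototype build=24, EF_Tooling=18, EF_Pilot run=28, EF_QA=38) = 38; EF_Packaging design = 38+4 = 42
Expected project duration μ = 42 days. Critical path: Concept design → User testing → Supplier sourcing → QA → Packaging design.

Backward pass:
LF_Packaging design = 42; LS_Packaging design = 42−4 = 38
LF_QA = LS_Packaging design = 38; LS_QA = 38−6 = 32
LF_Pilot run = LS_Packaging design = 38; LS_Pilot run = 38−3 = 35
LF_Supplier sourcing = LS_QA = 32; LS_Supplier sourcing = 32−7 = 25
LF_Tooling = LS_Packaging design = 38; LS_Tooling = 38−7 = 31
LF_User testing = min(LS_Supplier sourcing=25, LS_Pilot run=35) = 25; LS_User testing = 25−14 = 11
LF_Prototype build = min(LS_Pilot run=35, LS_Packaging design=38) = 35; LS_Prototype build = 35−13 = 22
LF_Concept design = min(LS_Prototype build=22, LS_User testing=11, LS_Tooling=31) = 11; LS_Concept design = 11−11 = 0
LF_Market research = min(LS_User testing=11, LS_Tooling=31, LS_Packaging design=38) = 11; LS_Market research = 11−8 = 3
Slack_Tooling = LS_Tooling − ES_Tooling = 31 − 11 = 20

20 days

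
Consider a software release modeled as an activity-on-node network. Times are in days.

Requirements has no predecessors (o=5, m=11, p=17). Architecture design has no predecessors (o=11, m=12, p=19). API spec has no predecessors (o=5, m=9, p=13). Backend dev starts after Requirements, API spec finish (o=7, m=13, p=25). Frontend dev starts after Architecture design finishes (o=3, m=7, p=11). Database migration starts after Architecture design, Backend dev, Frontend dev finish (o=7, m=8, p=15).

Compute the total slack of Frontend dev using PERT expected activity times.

5 days

te_Requirements = (5 + 4·11 + 17)/6 = 66/6 = 11
te_Architecture design = (11 + 4·12 + 19)/6 = 78/6 = 13
te_API spec = (5 + 4·9 + 13)/6 = 54/6 = 9
te_Backend dev = (7 + 4·13 + 25)/6 = 84/6 = 14
te_Frontend dev = (3 + 4·7 + 11)/6 = 42/6 = 7
te_Database migration = (7 + 4·8 + 15)/6 = 54/6 = 9

Forward pass:
ES_Requirements = 0; EF_Requirements = 11
ES_Architecture design = 0; EF_Architecture design = 13
ES_API spec = 0; EF_API spec = 9
ES_Backend dev = max(EF_Requirements=11, EF_API spec=9) = 11; EF_Backend dev = 11+14 = 25
ES_Frontend dev = 13; EF_Frontend dev = 13+7 = 20
ES_Database migration = max(EF_Architecture design=13, EF_Backend dev=25, EF_Frontend dev=20) = 25; EF_Database migration = 25+9 = 34
Expected project duration μ = 34 days. Critical path: Requirements → Backend dev → Database migration.

Backward pass:
LF_Database migration = 34; LS_Database migration = 34−9 = 25
LF_Frontend dev = LS_Database migration = 25; LS_Frontend dev = 25−7 = 18
LF_Backend dev = LS_Database migration = 25; LS_Backend dev = 25−14 = 11
LF_API spec = LS_Backend dev = 11; LS_API spec = 11−9 = 2
LF_Architecture design = min(LS_Frontend dev=18, LS_Database migration=25) = 18; LS_Architecture design = 18−13 = 5
LF_Requirements = LS_Backend dev = 11; LS_Requirements = 11−11 = 0
Slack_Frontend dev = LS_Frontend dev − ES_Frontend dev = 18 − 13 = 5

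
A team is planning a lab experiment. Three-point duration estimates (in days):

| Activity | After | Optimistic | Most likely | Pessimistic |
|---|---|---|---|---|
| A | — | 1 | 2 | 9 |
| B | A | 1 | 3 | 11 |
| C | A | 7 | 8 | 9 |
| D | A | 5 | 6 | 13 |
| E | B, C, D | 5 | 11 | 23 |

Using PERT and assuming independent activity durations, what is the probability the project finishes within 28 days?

te_A = (1 + 4·2 + 9)/6 = 18/6 = 3; σ²_A = ((9−1)/6)² = 1.778
te_B = (1 + 4·3 + 11)/6 = 24/6 = 4; σ²_B = ((11−1)/6)² = 2.778
te_C = (7 + 4·8 + 9)/6 = 48/6 = 8; σ²_C = ((9−7)/6)² = 0.111
te_D = (5 + 4·6 + 13)/6 = 42/6 = 7; σ²_D = ((13−5)/6)² = 1.778
te_E = (5 + 4·11 + 23)/6 = 72/6 = 12; σ²_E = ((23−5)/6)² = 9.000

Forward pass:
ES_A = 0; EF_A = 3
ES_B = 3; EF_B = 3+4 = 7
ES_C = 3; EF_C = 3+8 = 11
ES_D = 3; EF_D = 3+7 = 10
ES_E = max(EF_B=7, EF_C=11, EF_D=10) = 11; EF_E = 11+12 = 23
Expected project duration μ = 23 days. Critical path: A → C → E.

Variance along critical path = 1.778 + 0.111 + 9.000 = 10.889; σ = √10.889 = 3.300 days.
Z = (28 − 23) / 3.300 = 1.515
P(T ≤ 28) = Φ(1.515) ≈ 0.935

0.935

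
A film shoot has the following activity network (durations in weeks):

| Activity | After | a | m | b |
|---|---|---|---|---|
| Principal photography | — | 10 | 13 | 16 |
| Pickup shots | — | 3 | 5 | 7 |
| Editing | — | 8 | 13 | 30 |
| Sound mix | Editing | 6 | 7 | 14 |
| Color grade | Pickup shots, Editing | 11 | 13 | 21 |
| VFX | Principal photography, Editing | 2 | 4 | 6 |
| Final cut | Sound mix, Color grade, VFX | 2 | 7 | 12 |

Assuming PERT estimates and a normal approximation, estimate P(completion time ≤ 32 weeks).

0.179

te_Principal photography = (10 + 4·13 + 16)/6 = 78/6 = 13; σ²_Principal photography = ((16−10)/6)² = 1.000
te_Pickup shots = (3 + 4·5 + 7)/6 = 30/6 = 5; σ²_Pickup shots = ((7−3)/6)² = 0.444
te_Editing = (8 + 4·13 + 30)/6 = 90/6 = 15; σ²_Editing = ((30−8)/6)² = 13.444
te_Sound mix = (6 + 4·7 + 14)/6 = 48/6 = 8; σ²_Sound mix = ((14−6)/6)² = 1.778
te_Color grade = (11 + 4·13 + 21)/6 = 84/6 = 14; σ²_Color grade = ((21−11)/6)² = 2.778
te_VFX = (2 + 4·4 + 6)/6 = 24/6 = 4; σ²_VFX = ((6−2)/6)² = 0.444
te_Final cut = (2 + 4·7 + 12)/6 = 42/6 = 7; σ²_Final cut = ((12−2)/6)² = 2.778

Forward pass:
ES_Principal photography = 0; EF_Principal photography = 13
ES_Pickup shots = 0; EF_Pickup shots = 5
ES_Editing = 0; EF_Editing = 15
ES_Sound mix = 15; EF_Sound mix = 15+8 = 23
ES_Color grade = max(EF_Pickup shots=5, EF_Editing=15) = 15; EF_Color grade = 15+14 = 29
ES_VFX = max(EF_Principal photography=13, EF_Editing=15) = 15; EF_VFX = 15+4 = 19
ES_Final cut = max(EF_Sound mix=23, EF_Color grade=29, EF_VFX=19) = 29; EF_Final cut = 29+7 = 36
Expected project duration μ = 36 weeks. Critical path: Editing → Color grade → Final cut.

Variance along critical path = 13.444 + 2.778 + 2.778 = 19.000; σ = √19.000 = 4.359 weeks.
Z = (32 − 36) / 4.359 = -0.918
P(T ≤ 32) = Φ(-0.918) ≈ 0.179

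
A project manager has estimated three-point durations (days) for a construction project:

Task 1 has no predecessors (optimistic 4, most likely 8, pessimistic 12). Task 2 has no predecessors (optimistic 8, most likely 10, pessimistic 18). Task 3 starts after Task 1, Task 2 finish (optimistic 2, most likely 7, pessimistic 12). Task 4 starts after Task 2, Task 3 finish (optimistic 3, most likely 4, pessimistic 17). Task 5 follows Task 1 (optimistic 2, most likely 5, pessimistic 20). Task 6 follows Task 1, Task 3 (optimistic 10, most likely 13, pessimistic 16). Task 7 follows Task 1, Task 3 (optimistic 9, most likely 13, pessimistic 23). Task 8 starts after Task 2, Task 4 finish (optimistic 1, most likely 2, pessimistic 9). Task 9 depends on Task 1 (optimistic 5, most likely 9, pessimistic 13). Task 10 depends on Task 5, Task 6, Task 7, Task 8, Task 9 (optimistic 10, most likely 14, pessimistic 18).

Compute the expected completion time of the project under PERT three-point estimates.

te_Task 1 = (4 + 4·8 + 12)/6 = 48/6 = 8
te_Task 2 = (8 + 4·10 + 18)/6 = 66/6 = 11
te_Task 3 = (2 + 4·7 + 12)/6 = 42/6 = 7
te_Task 4 = (3 + 4·4 + 17)/6 = 36/6 = 6
te_Task 5 = (2 + 4·5 + 20)/6 = 42/6 = 7
te_Task 6 = (10 + 4·13 + 16)/6 = 78/6 = 13
te_Task 7 = (9 + 4·13 + 23)/6 = 84/6 = 14
te_Task 8 = (1 + 4·2 + 9)/6 = 18/6 = 3
te_Task 9 = (5 + 4·9 + 13)/6 = 54/6 = 9
te_Task 10 = (10 + 4·14 + 18)/6 = 84/6 = 14

Forward pass:
ES_Task 1 = 0; EF_Task 1 = 8
ES_Task 2 = 0; EF_Task 2 = 11
ES_Task 3 = max(EF_Task 1=8, EF_Task 2=11) = 11; EF_Task 3 = 11+7 = 18
ES_Task 4 = max(EF_Task 2=11, EF_Task 3=18) = 18; EF_Task 4 = 18+6 = 24
ES_Task 5 = 8; EF_Task 5 = 8+7 = 15
ES_Task 6 = max(EF_Task 1=8, EF_Task 3=18) = 18; EF_Task 6 = 18+13 = 31
ES_Task 7 = max(EF_Task 1=8, EF_Task 3=18) = 18; EF_Task 7 = 18+14 = 32
ES_Task 8 = max(EF_Task 2=11, EF_Task 4=24) = 24; EF_Task 8 = 24+3 = 27
ES_Task 9 = 8; EF_Task 9 = 8+9 = 17
ES_Task 10 = max(EF_Task 5=15, EF_Task 6=31, EF_Task 7=32, EF_Task 8=27, EF_Task 9=17) = 32; EF_Task 10 = 32+14 = 46
Expected project duration μ = 46 days. Critical path: Task 2 → Task 3 → Task 7 → Task 10.

46 days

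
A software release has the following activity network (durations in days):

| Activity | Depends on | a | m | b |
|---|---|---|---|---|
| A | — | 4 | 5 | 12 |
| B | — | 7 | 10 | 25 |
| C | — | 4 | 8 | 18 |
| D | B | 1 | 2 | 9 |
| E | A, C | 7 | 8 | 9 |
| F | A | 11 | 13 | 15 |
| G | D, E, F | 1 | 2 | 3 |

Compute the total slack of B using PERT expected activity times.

te_A = (4 + 4·5 + 12)/6 = 36/6 = 6
te_B = (7 + 4·10 + 25)/6 = 72/6 = 12
te_C = (4 + 4·8 + 18)/6 = 54/6 = 9
te_D = (1 + 4·2 + 9)/6 = 18/6 = 3
te_E = (7 + 4·8 + 9)/6 = 48/6 = 8
te_F = (11 + 4·13 + 15)/6 = 78/6 = 13
te_G = (1 + 4·2 + 3)/6 = 12/6 = 2

Forward pass:
ES_A = 0; EF_A = 6
ES_B = 0; EF_B = 12
ES_C = 0; EF_C = 9
ES_D = 12; EF_D = 12+3 = 15
ES_E = max(EF_A=6, EF_C=9) = 9; EF_E = 9+8 = 17
ES_F = 6; EF_F = 6+13 = 19
ES_G = max(EF_D=15, EF_E=17, EF_F=19) = 19; EF_G = 19+2 = 21
Expected project duration μ = 21 days. Critical path: A → F → G.

Backward pass:
LF_G = 21; LS_G = 21−2 = 19
LF_F = LS_G = 19; LS_F = 19−13 = 6
LF_E = LS_G = 19; LS_E = 19−8 = 11
LF_D = LS_G = 19; LS_D = 19−3 = 16
LF_C = LS_E = 11; LS_C = 11−9 = 2
LF_B = LS_D = 16; LS_B = 16−12 = 4
LF_A = min(LS_E=11, LS_F=6) = 6; LS_A = 6−6 = 0
Slack_B = LS_B − ES_B = 4 − 0 = 4

4 days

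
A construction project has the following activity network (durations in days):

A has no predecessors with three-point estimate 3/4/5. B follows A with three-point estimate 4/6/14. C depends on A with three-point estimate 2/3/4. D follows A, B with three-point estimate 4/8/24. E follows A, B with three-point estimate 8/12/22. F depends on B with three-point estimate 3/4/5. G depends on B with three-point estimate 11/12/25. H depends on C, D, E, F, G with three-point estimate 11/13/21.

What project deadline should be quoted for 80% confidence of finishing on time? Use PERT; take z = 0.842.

te_A = (3 + 4·4 + 5)/6 = 24/6 = 4; σ²_A = ((5−3)/6)² = 0.111
te_B = (4 + 4·6 + 14)/6 = 42/6 = 7; σ²_B = ((14−4)/6)² = 2.778
te_C = (2 + 4·3 + 4)/6 = 18/6 = 3; σ²_C = ((4−2)/6)² = 0.111
te_D = (4 + 4·8 + 24)/6 = 60/6 = 10; σ²_D = ((24−4)/6)² = 11.111
te_E = (8 + 4·12 + 22)/6 = 78/6 = 13; σ²_E = ((22−8)/6)² = 5.444
te_F = (3 + 4·4 + 5)/6 = 24/6 = 4; σ²_F = ((5−3)/6)² = 0.111
te_G = (11 + 4·12 + 25)/6 = 84/6 = 14; σ²_G = ((25−11)/6)² = 5.444
te_H = (11 + 4·13 + 21)/6 = 84/6 = 14; σ²_H = ((21−11)/6)² = 2.778

Forward pass:
ES_A = 0; EF_A = 4
ES_B = 4; EF_B = 4+7 = 11
ES_C = 4; EF_C = 4+3 = 7
ES_D = max(EF_A=4, EF_B=11) = 11; EF_D = 11+10 = 21
ES_E = max(EF_A=4, EF_B=11) = 11; EF_E = 11+13 = 24
ES_F = 11; EF_F = 11+4 = 15
ES_G = 11; EF_G = 11+14 = 25
ES_H = max(EF_C=7, EF_D=21, EF_E=24, EF_F=15, EF_G=25) = 25; EF_H = 25+14 = 39
Expected project duration μ = 39 days. Critical path: A → B → G → H.

Variance along critical path = 0.111 + 2.778 + 5.444 + 2.778 = 11.111; σ = 3.333 days.
D = μ + z·σ = 39 + 0.842·3.333 = 41.8 days

41.8 days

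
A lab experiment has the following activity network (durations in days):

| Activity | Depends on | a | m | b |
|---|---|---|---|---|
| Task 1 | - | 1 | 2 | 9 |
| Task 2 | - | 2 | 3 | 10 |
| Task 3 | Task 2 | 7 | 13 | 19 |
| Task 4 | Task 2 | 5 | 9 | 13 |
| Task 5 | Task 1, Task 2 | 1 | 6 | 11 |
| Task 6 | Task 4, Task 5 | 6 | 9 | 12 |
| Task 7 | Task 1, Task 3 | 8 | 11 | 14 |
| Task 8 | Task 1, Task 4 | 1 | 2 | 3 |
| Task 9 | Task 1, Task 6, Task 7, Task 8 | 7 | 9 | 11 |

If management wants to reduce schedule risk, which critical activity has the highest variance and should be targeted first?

te_Task 1 = (1 + 4·2 + 9)/6 = 18/6 = 3; σ²_Task 1 = ((9−1)/6)² = 1.778
te_Task 2 = (2 + 4·3 + 10)/6 = 24/6 = 4; σ²_Task 2 = ((10−2)/6)² = 1.778
te_Task 3 = (7 + 4·13 + 19)/6 = 78/6 = 13; σ²_Task 3 = ((19−7)/6)² = 4.000
te_Task 4 = (5 + 4·9 + 13)/6 = 54/6 = 9; σ²_Task 4 = ((13−5)/6)² = 1.778
te_Task 5 = (1 + 4·6 + 11)/6 = 36/6 = 6; σ²_Task 5 = ((11−1)/6)² = 2.778
te_Task 6 = (6 + 4·9 + 12)/6 = 54/6 = 9; σ²_Task 6 = ((12−6)/6)² = 1.000
te_Task 7 = (8 + 4·11 + 14)/6 = 66/6 = 11; σ²_Task 7 = ((14−8)/6)² = 1.000
te_Task 8 = (1 + 4·2 + 3)/6 = 12/6 = 2; σ²_Task 8 = ((3−1)/6)² = 0.111
te_Task 9 = (7 + 4·9 + 11)/6 = 54/6 = 9; σ²_Task 9 = ((11−7)/6)² = 0.444

Forward pass:
ES_Task 1 = 0; EF_Task 1 = 3
ES_Task 2 = 0; EF_Task 2 = 4
ES_Task 3 = 4; EF_Task 3 = 4+13 = 17
ES_Task 4 = 4; EF_Task 4 = 4+9 = 13
ES_Task 5 = max(EF_Task 1=3, EF_Task 2=4) = 4; EF_Task 5 = 4+6 = 10
ES_Task 6 = max(EF_Task 4=13, EF_Task 5=10) = 13; EF_Task 6 = 13+9 = 22
ES_Task 7 = max(EF_Task 1=3, EF_Task 3=17) = 17; EF_Task 7 = 17+11 = 28
ES_Task 8 = max(EF_Task 1=3, EF_Task 4=13) = 13; EF_Task 8 = 13+2 = 15
ES_Task 9 = max(EF_Task 1=3, EF_Task 6=22, EF_Task 7=28, EF_Task 8=15) = 28; EF_Task 9 = 28+9 = 37
Expected project duration μ = 37 days. Critical path: Task 2 → Task 3 → Task 7 → Task 9.

Variances on critical path: σ²_Task 2=1.778, σ²_Task 3=4.000, σ²_Task 7=1.000, σ²_Task 9=0.444.
Largest is σ²_Task 3 = 4.000.

Task 3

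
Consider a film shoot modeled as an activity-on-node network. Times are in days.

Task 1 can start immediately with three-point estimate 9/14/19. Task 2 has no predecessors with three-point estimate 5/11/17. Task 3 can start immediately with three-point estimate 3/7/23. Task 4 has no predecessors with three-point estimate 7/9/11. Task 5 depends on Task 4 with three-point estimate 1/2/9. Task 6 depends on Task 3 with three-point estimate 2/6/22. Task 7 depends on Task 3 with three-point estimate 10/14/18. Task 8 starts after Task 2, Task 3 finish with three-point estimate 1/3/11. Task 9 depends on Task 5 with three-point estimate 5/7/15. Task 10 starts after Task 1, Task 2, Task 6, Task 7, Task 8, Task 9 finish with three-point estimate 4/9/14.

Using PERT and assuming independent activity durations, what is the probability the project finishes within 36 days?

0.844

te_Task 1 = (9 + 4·14 + 19)/6 = 84/6 = 14; σ²_Task 1 = ((19−9)/6)² = 2.778
te_Task 2 = (5 + 4·11 + 17)/6 = 66/6 = 11; σ²_Task 2 = ((17−5)/6)² = 4.000
te_Task 3 = (3 + 4·7 + 23)/6 = 54/6 = 9; σ²_Task 3 = ((23−3)/6)² = 11.111
te_Task 4 = (7 + 4·9 + 11)/6 = 54/6 = 9; σ²_Task 4 = ((11−7)/6)² = 0.444
te_Task 5 = (1 + 4·2 + 9)/6 = 18/6 = 3; σ²_Task 5 = ((9−1)/6)² = 1.778
te_Task 6 = (2 + 4·6 + 22)/6 = 48/6 = 8; σ²_Task 6 = ((22−2)/6)² = 11.111
te_Task 7 = (10 + 4·14 + 18)/6 = 84/6 = 14; σ²_Task 7 = ((18−10)/6)² = 1.778
te_Task 8 = (1 + 4·3 + 11)/6 = 24/6 = 4; σ²_Task 8 = ((11−1)/6)² = 2.778
te_Task 9 = (5 + 4·7 + 15)/6 = 48/6 = 8; σ²_Task 9 = ((15−5)/6)² = 2.778
te_Task 10 = (4 + 4·9 + 14)/6 = 54/6 = 9; σ²_Task 10 = ((14−4)/6)² = 2.778

Forward pass:
ES_Task 1 = 0; EF_Task 1 = 14
ES_Task 2 = 0; EF_Task 2 = 11
ES_Task 3 = 0; EF_Task 3 = 9
ES_Task 4 = 0; EF_Task 4 = 9
ES_Task 5 = 9; EF_Task 5 = 9+3 = 12
ES_Task 6 = 9; EF_Task 6 = 9+8 = 17
ES_Task 7 = 9; EF_Task 7 = 9+14 = 23
ES_Task 8 = max(EF_Task 2=11, EF_Task 3=9) = 11; EF_Task 8 = 11+4 = 15
ES_Task 9 = 12; EF_Task 9 = 12+8 = 20
ES_Task 10 = max(EF_Task 1=14, EF_Task 2=11, EF_Task 6=17, EF_Task 7=23, EF_Task 8=15, EF_Task 9=20) = 23; EF_Task 10 = 23+9 = 32
Expected project duration μ = 32 days. Critical path: Task 3 → Task 7 → Task 10.

Variance along critical path = 11.111 + 1.778 + 2.778 = 15.667; σ = √15.667 = 3.958 days.
Z = (36 − 32) / 3.958 = 1.011
P(T ≤ 36) = Φ(1.011) ≈ 0.844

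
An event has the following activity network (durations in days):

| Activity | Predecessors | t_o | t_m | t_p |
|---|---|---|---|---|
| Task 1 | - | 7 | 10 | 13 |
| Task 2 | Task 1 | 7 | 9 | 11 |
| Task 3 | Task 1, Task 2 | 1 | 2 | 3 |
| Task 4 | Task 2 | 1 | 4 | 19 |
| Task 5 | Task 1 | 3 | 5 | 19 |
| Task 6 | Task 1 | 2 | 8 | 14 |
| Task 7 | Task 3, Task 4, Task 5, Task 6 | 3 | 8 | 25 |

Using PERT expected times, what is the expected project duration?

35 days

te_Task 1 = (7 + 4·10 + 13)/6 = 60/6 = 10
te_Task 2 = (7 + 4·9 + 11)/6 = 54/6 = 9
te_Task 3 = (1 + 4·2 + 3)/6 = 12/6 = 2
te_Task 4 = (1 + 4·4 + 19)/6 = 36/6 = 6
te_Task 5 = (3 + 4·5 + 19)/6 = 42/6 = 7
te_Task 6 = (2 + 4·8 + 14)/6 = 48/6 = 8
te_Task 7 = (3 + 4·8 + 25)/6 = 60/6 = 10

Forward pass:
ES_Task 1 = 0; EF_Task 1 = 10
ES_Task 2 = 10; EF_Task 2 = 10+9 = 19
ES_Task 3 = max(EF_Task 1=10, EF_Task 2=19) = 19; EF_Task 3 = 19+2 = 21
ES_Task 4 = 19; EF_Task 4 = 19+6 = 25
ES_Task 5 = 10; EF_Task 5 = 10+7 = 17
ES_Task 6 = 10; EF_Task 6 = 10+8 = 18
ES_Task 7 = max(EF_Task 3=21, EF_Task 4=25, EF_Task 5=17, EF_Task 6=18) = 25; EF_Task 7 = 25+10 = 35
Expected project duration μ = 35 days. Critical path: Task 1 → Task 2 → Task 4 → Task 7.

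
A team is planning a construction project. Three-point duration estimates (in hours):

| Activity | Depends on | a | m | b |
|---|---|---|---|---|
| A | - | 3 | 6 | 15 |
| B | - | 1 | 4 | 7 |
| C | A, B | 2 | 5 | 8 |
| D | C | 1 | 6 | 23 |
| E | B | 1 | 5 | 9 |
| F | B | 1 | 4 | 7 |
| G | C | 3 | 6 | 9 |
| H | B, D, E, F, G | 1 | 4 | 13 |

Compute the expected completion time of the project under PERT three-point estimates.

25 hours

te_A = (3 + 4·6 + 15)/6 = 42/6 = 7
te_B = (1 + 4·4 + 7)/6 = 24/6 = 4
te_C = (2 + 4·5 + 8)/6 = 30/6 = 5
te_D = (1 + 4·6 + 23)/6 = 48/6 = 8
te_E = (1 + 4·5 + 9)/6 = 30/6 = 5
te_F = (1 + 4·4 + 7)/6 = 24/6 = 4
te_G = (3 + 4·6 + 9)/6 = 36/6 = 6
te_H = (1 + 4·4 + 13)/6 = 30/6 = 5

Forward pass:
ES_A = 0; EF_A = 7
ES_B = 0; EF_B = 4
ES_C = max(EF_A=7, EF_B=4) = 7; EF_C = 7+5 = 12
ES_D = 12; EF_D = 12+8 = 20
ES_E = 4; EF_E = 4+5 = 9
ES_F = 4; EF_F = 4+4 = 8
ES_G = 12; EF_G = 12+6 = 18
ES_H = max(EF_B=4, EF_D=20, EF_E=9, EF_F=8, EF_G=18) = 20; EF_H = 20+5 = 25
Expected project duration μ = 25 hours. Critical path: A → C → D → H.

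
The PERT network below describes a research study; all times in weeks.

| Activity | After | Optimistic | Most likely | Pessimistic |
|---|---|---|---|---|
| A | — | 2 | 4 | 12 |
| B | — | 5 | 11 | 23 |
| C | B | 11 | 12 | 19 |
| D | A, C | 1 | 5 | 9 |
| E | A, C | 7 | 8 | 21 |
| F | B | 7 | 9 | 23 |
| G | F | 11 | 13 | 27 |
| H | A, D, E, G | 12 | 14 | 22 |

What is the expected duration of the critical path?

te_A = (2 + 4·4 + 12)/6 = 30/6 = 5
te_B = (5 + 4·11 + 23)/6 = 72/6 = 12
te_C = (11 + 4·12 + 19)/6 = 78/6 = 13
te_D = (1 + 4·5 + 9)/6 = 30/6 = 5
te_E = (7 + 4·8 + 21)/6 = 60/6 = 10
te_F = (7 + 4·9 + 23)/6 = 66/6 = 11
te_G = (11 + 4·13 + 27)/6 = 90/6 = 15
te_H = (12 + 4·14 + 22)/6 = 90/6 = 15

Forward pass:
ES_A = 0; EF_A = 5
ES_B = 0; EF_B = 12
ES_C = 12; EF_C = 12+13 = 25
ES_D = max(EF_A=5, EF_C=25) = 25; EF_D = 25+5 = 30
ES_E = max(EF_A=5, EF_C=25) = 25; EF_E = 25+10 = 35
ES_F = 12; EF_F = 12+11 = 23
ES_G = 23; EF_G = 23+15 = 38
ES_H = max(EF_A=5, EF_D=30, EF_E=35, EF_G=38) = 38; EF_H = 38+15 = 53
Expected project duration μ = 53 weeks. Critical path: B → F → G → H.

53 weeks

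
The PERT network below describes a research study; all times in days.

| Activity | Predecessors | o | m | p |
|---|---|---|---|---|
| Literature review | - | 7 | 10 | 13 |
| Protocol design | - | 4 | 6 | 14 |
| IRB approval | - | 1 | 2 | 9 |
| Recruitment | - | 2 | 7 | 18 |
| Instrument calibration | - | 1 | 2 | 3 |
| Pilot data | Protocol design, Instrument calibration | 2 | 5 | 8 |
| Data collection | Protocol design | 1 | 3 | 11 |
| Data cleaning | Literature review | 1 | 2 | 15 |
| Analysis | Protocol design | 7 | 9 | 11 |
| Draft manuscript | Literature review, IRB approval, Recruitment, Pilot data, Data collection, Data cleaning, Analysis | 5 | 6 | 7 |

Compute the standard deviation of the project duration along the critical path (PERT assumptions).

te_Literature review = (7 + 4·10 + 13)/6 = 60/6 = 10; σ²_Literature review = ((13−7)/6)² = 1.000
te_Protocol design = (4 + 4·6 + 14)/6 = 42/6 = 7; σ²_Protocol design = ((14−4)/6)² = 2.778
te_IRB approval = (1 + 4·2 + 9)/6 = 18/6 = 3; σ²_IRB approval = ((9−1)/6)² = 1.778
te_Recruitment = (2 + 4·7 + 18)/6 = 48/6 = 8; σ²_Recruitment = ((18−2)/6)² = 7.111
te_Instrument calibration = (1 + 4·2 + 3)/6 = 12/6 = 2; σ²_Instrument calibration = ((3−1)/6)² = 0.111
te_Pilot data = (2 + 4·5 + 8)/6 = 30/6 = 5; σ²_Pilot data = ((8−2)/6)² = 1.000
te_Data collection = (1 + 4·3 + 11)/6 = 24/6 = 4; σ²_Data collection = ((11−1)/6)² = 2.778
te_Data cleaning = (1 + 4·2 + 15)/6 = 24/6 = 4; σ²_Data cleaning = ((15−1)/6)² = 5.444
te_Analysis = (7 + 4·9 + 11)/6 = 54/6 = 9; σ²_Analysis = ((11−7)/6)² = 0.444
te_Draft manuscript = (5 + 4·6 + 7)/6 = 36/6 = 6; σ²_Draft manuscript = ((7−5)/6)² = 0.111

Forward pass:
ES_Literature review = 0; EF_Literature review = 10
ES_Protocol design = 0; EF_Protocol design = 7
ES_IRB approval = 0; EF_IRB approval = 3
ES_Recruitment = 0; EF_Recruitment = 8
ES_Instrument calibration = 0; EF_Instrument calibration = 2
ES_Pilot data = max(EF_Protocol design=7, EF_Instrument calibration=2) = 7; EF_Pilot data = 7+5 = 12
ES_Data collection = 7; EF_Data collection = 7+4 = 11
ES_Data cleaning = 10; EF_Data cleaning = 10+4 = 14
ES_Analysis = 7; EF_Analysis = 7+9 = 16
ES_Draft manuscript = max(EF_Literature review=10, EF_IRB approval=3, EF_Recruitment=8, EF_Pilot data=12, EF_Data collection=11, EF_Data cleaning=14, EF_Analysis=16) = 16; EF_Draft manuscript = 16+6 = 22
Expected project duration μ = 22 days. Critical path: Protocol design → Analysis → Draft manuscript.

Variance along critical path = 2.778 + 0.444 + 0.111 = 3.333
σ = √3.333 = 1.826 days

1.83 days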